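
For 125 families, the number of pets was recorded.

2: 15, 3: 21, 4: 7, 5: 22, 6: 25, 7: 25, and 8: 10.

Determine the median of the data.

5

Cumulative frequencies: 15, 36, 43, 65, 90, 115, 125
n = 125, so the median is the value in position (n+1)/2 = 63.
Position 63 falls at value 5.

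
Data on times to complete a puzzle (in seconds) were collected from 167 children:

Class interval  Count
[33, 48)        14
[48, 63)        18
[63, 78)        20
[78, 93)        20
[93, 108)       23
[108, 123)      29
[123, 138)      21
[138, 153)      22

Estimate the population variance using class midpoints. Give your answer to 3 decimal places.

Midpoints: 40.5, 55.5, 70.5, 85.5, 100.5, 115.5, 130.5, 145.5
n = 167, Σfm = 16288.5, mean = 97.5359
Σfm² = 1766571.75
Σf(m − x̄)² = Σfm² − (Σfm)²/n = 1766571.75 − 16288.5²/167 = 177857.7844
Population variance = 177857.7844 / 167 = 1065.0167

1065.017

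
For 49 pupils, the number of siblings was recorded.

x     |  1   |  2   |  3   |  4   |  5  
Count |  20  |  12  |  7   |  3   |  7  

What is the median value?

2

Cumulative frequencies: 20, 32, 39, 42, 49
n = 49, so the median is the value in position (n+1)/2 = 25.
Position 25 falls at value 2.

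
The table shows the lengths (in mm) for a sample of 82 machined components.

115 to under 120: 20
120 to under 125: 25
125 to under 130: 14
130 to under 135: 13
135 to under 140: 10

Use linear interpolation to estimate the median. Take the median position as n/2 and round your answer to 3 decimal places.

124.200

Cumulative frequencies: 20, 45, 59, 72, 82
n = 82; position = n/2 = 41.
This falls in the class 120 to under 125: L = 120, F = 20, f = 25, h = 5.
Median ≈ 120 + ((41 − 20) / 25) × 5 = 124.2000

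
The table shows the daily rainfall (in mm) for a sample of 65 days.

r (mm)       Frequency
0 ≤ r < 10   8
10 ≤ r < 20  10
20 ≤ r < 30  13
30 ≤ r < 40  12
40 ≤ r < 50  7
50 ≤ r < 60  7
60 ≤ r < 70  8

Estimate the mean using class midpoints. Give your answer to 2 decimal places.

33.15

Midpoints: 5, 15, 25, 35, 45, 55, 65
Σfm = 8×5 + 10×15 + 13×25 + 12×35 + 7×45 + 7×55 + 8×65 = 2155
n = Σf = 65
Mean = 2155 / 65 = 33.1538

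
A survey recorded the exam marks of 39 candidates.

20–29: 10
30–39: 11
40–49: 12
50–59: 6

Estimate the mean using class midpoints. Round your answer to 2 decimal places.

Midpoints: 24.5, 34.5, 44.5, 54.5
Σfm = 10×24.5 + 11×34.5 + 12×44.5 + 6×54.5 = 1485.5
n = Σf = 39
Mean = 1485.5 / 39 = 38.0897

38.09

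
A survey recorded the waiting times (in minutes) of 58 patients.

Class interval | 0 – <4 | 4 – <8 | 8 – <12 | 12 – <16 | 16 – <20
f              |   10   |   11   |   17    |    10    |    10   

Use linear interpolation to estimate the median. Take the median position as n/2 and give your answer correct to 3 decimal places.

Cumulative frequencies: 10, 21, 38, 48, 58
n = 58; position = n/2 = 29.
This falls in the class 8 – <12: L = 8, F = 21, f = 17, h = 4.
Median ≈ 8 + ((29 − 21) / 17) × 4 = 9.8824

9.882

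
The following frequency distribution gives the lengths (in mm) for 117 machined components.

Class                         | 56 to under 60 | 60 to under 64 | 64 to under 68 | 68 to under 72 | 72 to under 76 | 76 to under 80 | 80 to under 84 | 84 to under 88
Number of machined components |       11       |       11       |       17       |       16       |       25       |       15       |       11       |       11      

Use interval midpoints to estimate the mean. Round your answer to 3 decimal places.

Midpoints: 58, 62, 66, 70, 74, 78, 82, 86
Σfm = 11×58 + 11×62 + 17×66 + 16×70 + 25×74 + 15×78 + 11×82 + 11×86 = 8430
n = Σf = 117
Mean = 8430 / 117 = 72.0513

72.051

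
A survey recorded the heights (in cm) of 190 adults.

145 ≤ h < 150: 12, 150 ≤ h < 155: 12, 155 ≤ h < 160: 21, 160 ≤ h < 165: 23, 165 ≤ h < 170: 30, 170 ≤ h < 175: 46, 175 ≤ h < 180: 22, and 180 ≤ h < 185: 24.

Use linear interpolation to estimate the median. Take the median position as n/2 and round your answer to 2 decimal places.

Cumulative frequencies: 12, 24, 45, 68, 98, 144, 166, 190
n = 190; position = n/2 = 95.
This falls in the class 165 ≤ h < 170: L = 165, F = 68, f = 30, h = 5.
Median ≈ 165 + ((95 − 68) / 30) × 5 = 169.5000

169.50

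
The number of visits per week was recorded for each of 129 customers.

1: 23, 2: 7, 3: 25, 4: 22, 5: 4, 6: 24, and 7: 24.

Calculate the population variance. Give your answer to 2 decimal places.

Values: 1, 2, 3, 4, 5, 6, 7
n = 129, Σfx = 532, mean = 4.1240
Σfx² = 2768
Σf(x − x̄)² = Σfx² − (Σfx)²/n = 2768 − 532²/129 = 574.0155
Population variance = 574.0155 / 129 = 4.4497

4.45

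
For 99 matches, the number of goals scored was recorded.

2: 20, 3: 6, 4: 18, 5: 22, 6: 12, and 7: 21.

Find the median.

Cumulative frequencies: 20, 26, 44, 66, 78, 99
n = 99, so the median is the value in position (n+1)/2 = 50.
Position 50 falls at value 5.

5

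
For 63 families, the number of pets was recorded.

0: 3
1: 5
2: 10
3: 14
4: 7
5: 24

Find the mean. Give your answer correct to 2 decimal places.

3.41

Values: 0, 1, 2, 3, 4, 5
Σfx = 3×0 + 5×1 + 10×2 + 14×3 + 7×4 + 24×5 = 215
n = Σf = 63
Mean = 215 / 63 = 3.4127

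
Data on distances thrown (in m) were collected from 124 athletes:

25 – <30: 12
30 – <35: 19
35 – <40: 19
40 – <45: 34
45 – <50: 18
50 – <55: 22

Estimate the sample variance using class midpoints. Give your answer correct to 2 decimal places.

61.23

Midpoints: 27.5, 32.5, 37.5, 42.5, 47.5, 52.5
n = 124, Σfm = 5115, mean = 41.2500
Σfm² = 218525
Σf(m − x̄)² = Σfm² − (Σfm)²/n = 218525 − 5115²/124 = 7531.2500
Sample variance = 7531.2500 / 123 = 61.2297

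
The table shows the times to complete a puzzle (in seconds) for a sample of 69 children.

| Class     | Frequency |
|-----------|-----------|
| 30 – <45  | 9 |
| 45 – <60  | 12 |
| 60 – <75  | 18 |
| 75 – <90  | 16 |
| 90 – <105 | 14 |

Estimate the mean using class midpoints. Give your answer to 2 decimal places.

Midpoints: 37.5, 52.5, 67.5, 82.5, 97.5
Σfm = 9×37.5 + 12×52.5 + 18×67.5 + 16×82.5 + 14×97.5 = 4867.5
n = Σf = 69
Mean = 4867.5 / 69 = 70.5435

70.54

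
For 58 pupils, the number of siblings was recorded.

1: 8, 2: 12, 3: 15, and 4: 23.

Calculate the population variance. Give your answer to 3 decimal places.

1.148

Values: 1, 2, 3, 4
n = 58, Σfx = 169, mean = 2.9138
Σfx² = 559
Σf(x − x̄)² = Σfx² − (Σfx)²/n = 559 − 169²/58 = 66.5690
Population variance = 66.5690 / 58 = 1.1477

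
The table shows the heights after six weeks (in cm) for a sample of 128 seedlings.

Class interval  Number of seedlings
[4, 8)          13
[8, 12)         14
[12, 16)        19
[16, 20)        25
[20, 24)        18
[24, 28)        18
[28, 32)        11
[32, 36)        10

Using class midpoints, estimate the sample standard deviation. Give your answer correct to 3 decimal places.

Midpoints: 6, 10, 14, 18, 22, 26, 30, 34
n = 128, Σfm = 2468, mean = 19.2812
Σfm² = 56032
Σf(m − x̄)² = Σfm² − (Σfm)²/n = 56032 − 2468²/128 = 8445.8750
Sample variance = 8445.8750 / 127 = 66.5030
Standard deviation = √66.5030 = 8.1549

8.155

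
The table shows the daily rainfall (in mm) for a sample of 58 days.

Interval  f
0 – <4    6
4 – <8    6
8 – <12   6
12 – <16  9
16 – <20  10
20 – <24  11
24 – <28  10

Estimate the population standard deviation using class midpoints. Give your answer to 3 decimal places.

7.725

Midpoints: 2, 6, 10, 14, 18, 22, 26
n = 58, Σfm = 916, mean = 15.7931
Σfm² = 17928
Σf(m − x̄)² = Σfm² − (Σfm)²/n = 17928 − 916²/58 = 3461.5172
Population variance = 3461.5172 / 58 = 59.6813
Standard deviation = √59.6813 = 7.7254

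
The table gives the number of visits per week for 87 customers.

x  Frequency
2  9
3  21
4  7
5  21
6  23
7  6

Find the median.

Cumulative frequencies: 9, 30, 37, 58, 81, 87
n = 87, so the median is the value in position (n+1)/2 = 44.
Position 44 falls at value 5.

5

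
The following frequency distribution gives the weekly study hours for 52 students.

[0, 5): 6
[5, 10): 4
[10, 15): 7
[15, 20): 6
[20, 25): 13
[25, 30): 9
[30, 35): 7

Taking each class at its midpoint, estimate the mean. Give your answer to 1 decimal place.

19.3

Midpoints: 2.5, 7.5, 12.5, 17.5, 22.5, 27.5, 32.5
Σfm = 6×2.5 + 4×7.5 + 7×12.5 + 6×17.5 + 13×22.5 + 9×27.5 + 7×32.5 = 1005
n = Σf = 52
Mean = 1005 / 52 = 19.3269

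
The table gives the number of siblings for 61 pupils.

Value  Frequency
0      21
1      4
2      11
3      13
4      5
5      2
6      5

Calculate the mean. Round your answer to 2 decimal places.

Values: 0, 1, 2, 3, 4, 5, 6
Σfx = 21×0 + 4×1 + 11×2 + 13×3 + 5×4 + 2×5 + 5×6 = 125
n = Σf = 61
Mean = 125 / 61 = 2.0492

2.05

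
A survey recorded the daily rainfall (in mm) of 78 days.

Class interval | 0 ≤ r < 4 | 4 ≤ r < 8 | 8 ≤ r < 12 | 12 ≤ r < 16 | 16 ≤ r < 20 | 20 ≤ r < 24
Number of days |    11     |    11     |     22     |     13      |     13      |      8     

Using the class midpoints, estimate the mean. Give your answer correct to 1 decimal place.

11.5

Midpoints: 2, 6, 10, 14, 18, 22
Σfm = 11×2 + 11×6 + 22×10 + 13×14 + 13×18 + 8×22 = 900
n = Σf = 78
Mean = 900 / 78 = 11.5385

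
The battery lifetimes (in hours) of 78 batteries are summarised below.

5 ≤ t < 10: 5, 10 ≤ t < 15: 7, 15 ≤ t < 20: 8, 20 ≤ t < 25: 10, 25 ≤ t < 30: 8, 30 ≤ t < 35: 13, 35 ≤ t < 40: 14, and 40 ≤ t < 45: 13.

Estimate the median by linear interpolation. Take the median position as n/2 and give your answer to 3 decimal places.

30.385

Cumulative frequencies: 5, 12, 20, 30, 38, 51, 65, 78
n = 78; position = n/2 = 39.
This falls in the class 30 ≤ t < 35: L = 30, F = 38, f = 13, h = 5.
Median ≈ 30 + ((39 − 38) / 13) × 5 = 30.3846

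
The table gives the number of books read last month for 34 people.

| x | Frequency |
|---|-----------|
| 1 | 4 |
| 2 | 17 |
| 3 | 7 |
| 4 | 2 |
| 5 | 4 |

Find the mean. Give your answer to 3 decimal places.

2.559

Values: 1, 2, 3, 4, 5
Σfx = 4×1 + 17×2 + 7×3 + 2×4 + 4×5 = 87
n = Σf = 34
Mean = 87 / 34 = 2.5588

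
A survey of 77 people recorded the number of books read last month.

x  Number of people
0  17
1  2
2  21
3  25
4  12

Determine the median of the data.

2

Cumulative frequencies: 17, 19, 40, 65, 77
n = 77, so the median is the value in position (n+1)/2 = 39.
Position 39 falls at value 2.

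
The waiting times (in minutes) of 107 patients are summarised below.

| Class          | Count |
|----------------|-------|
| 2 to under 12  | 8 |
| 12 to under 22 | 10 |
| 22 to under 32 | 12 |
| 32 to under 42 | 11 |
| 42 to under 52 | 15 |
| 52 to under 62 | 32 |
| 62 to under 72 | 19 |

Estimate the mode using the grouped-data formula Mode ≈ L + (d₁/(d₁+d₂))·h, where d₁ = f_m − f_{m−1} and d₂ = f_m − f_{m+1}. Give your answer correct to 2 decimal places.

57.67

Modal class: 52 to under 62 (highest frequency 32).
d₁ = 32 − 15 = 17, d₂ = 32 − 19 = 13
Mode ≈ 52 + (17/(17+13)) × 10 = 52 + 5.6667 = 57.6667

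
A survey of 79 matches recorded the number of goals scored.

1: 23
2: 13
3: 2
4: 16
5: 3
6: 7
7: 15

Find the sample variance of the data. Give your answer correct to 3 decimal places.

Values: 1, 2, 3, 4, 5, 6, 7
n = 79, Σfx = 281, mean = 3.5570
Σfx² = 1411
Σf(x − x̄)² = Σfx² − (Σfx)²/n = 1411 − 281²/79 = 411.4937
Sample variance = 411.4937 / 78 = 5.2756

5.276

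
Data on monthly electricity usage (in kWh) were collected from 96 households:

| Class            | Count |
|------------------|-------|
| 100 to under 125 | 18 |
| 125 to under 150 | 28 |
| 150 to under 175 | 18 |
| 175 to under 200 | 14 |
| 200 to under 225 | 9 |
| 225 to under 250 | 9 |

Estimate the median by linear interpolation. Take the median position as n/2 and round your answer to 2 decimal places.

152.78

Cumulative frequencies: 18, 46, 64, 78, 87, 96
n = 96; position = n/2 = 48.
This falls in the class 150 to under 175: L = 150, F = 46, f = 18, h = 25.
Median ≈ 150 + ((48 − 46) / 18) × 25 = 152.7778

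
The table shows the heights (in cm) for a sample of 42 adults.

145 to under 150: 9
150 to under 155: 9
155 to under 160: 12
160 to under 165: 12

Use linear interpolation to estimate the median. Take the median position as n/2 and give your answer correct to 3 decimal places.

156.250

Cumulative frequencies: 9, 18, 30, 42
n = 42; position = n/2 = 21.
This falls in the class 155 to under 160: L = 155, F = 18, f = 12, h = 5.
Median ≈ 155 + ((21 − 18) / 12) × 5 = 156.2500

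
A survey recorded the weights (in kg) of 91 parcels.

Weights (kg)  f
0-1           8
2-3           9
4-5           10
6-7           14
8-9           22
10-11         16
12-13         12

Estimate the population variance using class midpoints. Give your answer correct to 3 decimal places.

13.017

Midpoints: 0.5, 2.5, 4.5, 6.5, 8.5, 10.5, 12.5
n = 91, Σfm = 667.5, mean = 7.3352
Σfm² = 6080.75
Σf(m − x̄)² = Σfm² − (Σfm)²/n = 6080.75 − 667.5²/91 = 1184.5275
Population variance = 1184.5275 / 91 = 13.0168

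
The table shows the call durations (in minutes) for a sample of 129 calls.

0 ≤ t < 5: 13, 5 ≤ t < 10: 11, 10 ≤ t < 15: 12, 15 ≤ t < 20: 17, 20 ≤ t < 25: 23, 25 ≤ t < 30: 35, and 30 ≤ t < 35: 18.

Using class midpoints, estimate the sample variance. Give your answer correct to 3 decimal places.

Midpoints: 2.5, 7.5, 12.5, 17.5, 22.5, 27.5, 32.5
n = 129, Σfm = 2627.5, mean = 20.3682
Σfm² = 64906.25
Σf(m − x̄)² = Σfm² − (Σfm)²/n = 64906.25 − 2627.5²/129 = 11388.7597
Sample variance = 11388.7597 / 128 = 88.9747

88.975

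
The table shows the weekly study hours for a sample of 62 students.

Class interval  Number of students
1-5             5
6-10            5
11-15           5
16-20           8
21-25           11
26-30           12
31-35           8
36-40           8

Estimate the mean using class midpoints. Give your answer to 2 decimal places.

22.92

Midpoints: 3, 8, 13, 18, 23, 28, 33, 38
Σfm = 5×3 + 5×8 + 5×13 + 8×18 + 11×23 + 12×28 + 8×33 + 8×38 = 1421
n = Σf = 62
Mean = 1421 / 62 = 22.9194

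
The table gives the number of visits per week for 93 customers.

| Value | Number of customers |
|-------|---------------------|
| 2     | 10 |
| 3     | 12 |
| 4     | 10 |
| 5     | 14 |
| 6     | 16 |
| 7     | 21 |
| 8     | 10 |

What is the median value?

6

Cumulative frequencies: 10, 22, 32, 46, 62, 83, 93
n = 93, so the median is the value in position (n+1)/2 = 47.
Position 47 falls at value 6.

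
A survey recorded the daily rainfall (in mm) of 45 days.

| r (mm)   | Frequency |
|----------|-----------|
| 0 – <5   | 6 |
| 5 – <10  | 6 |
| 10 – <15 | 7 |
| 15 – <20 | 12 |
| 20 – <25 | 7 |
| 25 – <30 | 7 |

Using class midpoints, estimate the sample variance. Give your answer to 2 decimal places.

64.95

Midpoints: 2.5, 7.5, 12.5, 17.5, 22.5, 27.5
n = 45, Σfm = 707.5, mean = 15.7222
Σfm² = 13981.25
Σf(m − x̄)² = Σfm² − (Σfm)²/n = 13981.25 − 707.5²/45 = 2857.7778
Sample variance = 2857.7778 / 44 = 64.9495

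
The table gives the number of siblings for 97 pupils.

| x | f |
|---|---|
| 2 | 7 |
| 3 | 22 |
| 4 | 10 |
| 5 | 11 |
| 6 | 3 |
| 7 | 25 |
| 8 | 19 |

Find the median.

Cumulative frequencies: 7, 29, 39, 50, 53, 78, 97
n = 97, so the median is the value in position (n+1)/2 = 49.
Position 49 falls at value 5.

5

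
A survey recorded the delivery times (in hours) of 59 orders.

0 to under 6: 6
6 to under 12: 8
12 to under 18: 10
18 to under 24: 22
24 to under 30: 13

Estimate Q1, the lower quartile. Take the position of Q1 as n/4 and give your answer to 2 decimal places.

Cumulative frequencies: 6, 14, 24, 46, 59
n = 59; position = n/4 = 14.75.
This falls in the class 12 to under 18: L = 12, F = 14, f = 10, h = 6.
Lower quartile ≈ 12 + ((14.75 − 14) / 10) × 6 = 12.4500

12.45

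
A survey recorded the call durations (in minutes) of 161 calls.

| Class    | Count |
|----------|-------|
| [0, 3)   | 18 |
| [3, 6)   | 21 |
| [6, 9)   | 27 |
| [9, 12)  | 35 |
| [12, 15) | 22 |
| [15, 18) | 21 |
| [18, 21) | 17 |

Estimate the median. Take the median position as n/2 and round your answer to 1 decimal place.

10.2

Cumulative frequencies: 18, 39, 66, 101, 123, 144, 161
n = 161; position = n/2 = 80.5.
This falls in the class [9, 12): L = 9, F = 66, f = 35, h = 3.
Median ≈ 9 + ((80.5 − 66) / 35) × 3 = 10.2429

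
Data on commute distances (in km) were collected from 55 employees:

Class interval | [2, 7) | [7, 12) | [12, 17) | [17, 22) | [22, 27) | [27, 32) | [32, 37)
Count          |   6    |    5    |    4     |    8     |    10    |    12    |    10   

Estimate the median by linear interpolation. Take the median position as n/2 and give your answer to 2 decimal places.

24.25

Cumulative frequencies: 6, 11, 15, 23, 33, 45, 55
n = 55; position = n/2 = 27.5.
This falls in the class [22, 27): L = 22, F = 23, f = 10, h = 5.
Median ≈ 22 + ((27.5 − 23) / 10) × 5 = 24.2500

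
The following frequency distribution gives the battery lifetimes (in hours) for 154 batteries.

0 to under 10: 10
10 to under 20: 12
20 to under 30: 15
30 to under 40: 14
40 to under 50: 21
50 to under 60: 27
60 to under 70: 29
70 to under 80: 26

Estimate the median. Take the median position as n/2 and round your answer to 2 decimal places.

Cumulative frequencies: 10, 22, 37, 51, 72, 99, 128, 154
n = 154; position = n/2 = 77.
This falls in the class 50 to under 60: L = 50, F = 72, f = 27, h = 10.
Median ≈ 50 + ((77 − 72) / 27) × 10 = 51.8519

51.85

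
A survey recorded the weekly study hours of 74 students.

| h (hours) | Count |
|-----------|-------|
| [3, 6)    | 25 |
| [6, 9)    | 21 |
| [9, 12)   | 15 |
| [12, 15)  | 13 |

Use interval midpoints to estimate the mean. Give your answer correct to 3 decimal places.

Midpoints: 4.5, 7.5, 10.5, 13.5
Σfm = 25×4.5 + 21×7.5 + 15×10.5 + 13×13.5 = 603
n = Σf = 74
Mean = 603 / 74 = 8.1486

8.149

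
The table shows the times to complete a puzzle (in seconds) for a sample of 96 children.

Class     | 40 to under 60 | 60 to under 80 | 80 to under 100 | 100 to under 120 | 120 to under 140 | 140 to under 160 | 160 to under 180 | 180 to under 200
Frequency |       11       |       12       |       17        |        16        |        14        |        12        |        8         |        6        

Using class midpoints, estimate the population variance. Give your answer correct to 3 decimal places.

Midpoints: 50, 70, 90, 110, 130, 150, 170, 190
n = 96, Σfm = 10800, mean = 112.5000
Σfm² = 1372000
Σf(m − x̄)² = Σfm² − (Σfm)²/n = 1372000 − 10800²/96 = 157000.0000
Population variance = 157000.0000 / 96 = 1635.4167

1635.417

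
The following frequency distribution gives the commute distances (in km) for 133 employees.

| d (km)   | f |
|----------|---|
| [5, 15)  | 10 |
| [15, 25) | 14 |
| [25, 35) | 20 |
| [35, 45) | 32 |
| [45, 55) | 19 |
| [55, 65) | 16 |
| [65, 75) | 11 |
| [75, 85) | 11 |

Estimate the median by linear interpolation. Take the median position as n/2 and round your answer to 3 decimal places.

Cumulative frequencies: 10, 24, 44, 76, 95, 111, 122, 133
n = 133; position = n/2 = 66.5.
This falls in the class [35, 45): L = 35, F = 44, f = 32, h = 10.
Median ≈ 35 + ((66.5 − 44) / 32) × 10 = 42.0312

42.031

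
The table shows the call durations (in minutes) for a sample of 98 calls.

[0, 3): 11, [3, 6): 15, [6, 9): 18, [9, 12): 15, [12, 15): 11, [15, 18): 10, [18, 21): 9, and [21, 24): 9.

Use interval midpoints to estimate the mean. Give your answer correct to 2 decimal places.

Midpoints: 1.5, 4.5, 7.5, 10.5, 13.5, 16.5, 19.5, 22.5
Σfm = 11×1.5 + 15×4.5 + 18×7.5 + 15×10.5 + 11×13.5 + 10×16.5 + 9×19.5 + 9×22.5 = 1068
n = Σf = 98
Mean = 1068 / 98 = 10.8980

10.90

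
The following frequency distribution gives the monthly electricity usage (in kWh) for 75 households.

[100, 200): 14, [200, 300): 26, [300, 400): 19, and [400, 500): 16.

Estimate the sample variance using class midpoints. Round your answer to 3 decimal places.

10641.441

Midpoints: 150, 250, 350, 450
n = 75, Σfm = 22450, mean = 299.3333
Σfm² = 7507500
Σf(m − x̄)² = Σfm² − (Σfm)²/n = 7507500 − 22450²/75 = 787466.6667
Sample variance = 787466.6667 / 74 = 10641.4414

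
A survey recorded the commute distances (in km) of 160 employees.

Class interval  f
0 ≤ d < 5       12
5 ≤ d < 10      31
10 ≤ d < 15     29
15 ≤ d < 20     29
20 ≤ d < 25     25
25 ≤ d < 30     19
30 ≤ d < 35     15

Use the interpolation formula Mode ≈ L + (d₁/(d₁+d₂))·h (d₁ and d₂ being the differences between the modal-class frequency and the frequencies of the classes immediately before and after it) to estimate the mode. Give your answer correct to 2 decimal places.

9.52

Modal class: 5 ≤ d < 10 (highest frequency 31).
d₁ = 31 − 12 = 19, d₂ = 31 − 29 = 2
Mode ≈ 5 + (19/(19+2)) × 5 = 5 + 4.5238 = 9.5238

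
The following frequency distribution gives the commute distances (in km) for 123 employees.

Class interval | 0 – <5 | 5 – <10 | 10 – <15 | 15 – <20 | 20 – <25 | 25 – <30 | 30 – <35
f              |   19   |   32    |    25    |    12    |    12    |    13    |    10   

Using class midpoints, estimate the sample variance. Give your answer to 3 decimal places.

Midpoints: 2.5, 7.5, 12.5, 17.5, 22.5, 27.5, 32.5
n = 123, Σfm = 1762.5, mean = 14.3293
Σfm² = 35968.75
Σf(m − x̄)² = Σfm² − (Σfm)²/n = 35968.75 − 1762.5²/123 = 10713.4146
Sample variance = 10713.4146 / 122 = 87.8149

87.815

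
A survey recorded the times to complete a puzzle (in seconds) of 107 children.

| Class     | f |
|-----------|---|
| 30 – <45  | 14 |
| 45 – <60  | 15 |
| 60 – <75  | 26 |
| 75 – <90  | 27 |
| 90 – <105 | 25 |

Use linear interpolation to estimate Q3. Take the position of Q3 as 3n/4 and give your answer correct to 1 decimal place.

89.0

Cumulative frequencies: 14, 29, 55, 82, 107
n = 107; position = 3n/4 = 80.25.
This falls in the class 75 – <90: L = 75, F = 55, f = 27, h = 15.
Upper quartile ≈ 75 + ((80.25 − 55) / 27) × 15 = 89.0278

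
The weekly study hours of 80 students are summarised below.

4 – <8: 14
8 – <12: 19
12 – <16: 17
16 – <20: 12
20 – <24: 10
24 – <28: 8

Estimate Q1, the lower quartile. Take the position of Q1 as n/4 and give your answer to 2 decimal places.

Cumulative frequencies: 14, 33, 50, 62, 72, 80
n = 80; position = n/4 = 20.
This falls in the class 8 – <12: L = 8, F = 14, f = 19, h = 4.
Lower quartile ≈ 8 + ((20 − 14) / 19) × 4 = 9.2632

9.26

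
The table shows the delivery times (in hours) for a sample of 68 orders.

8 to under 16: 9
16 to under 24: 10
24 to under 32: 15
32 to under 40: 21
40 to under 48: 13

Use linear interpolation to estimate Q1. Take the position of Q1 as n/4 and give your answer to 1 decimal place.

Cumulative frequencies: 9, 19, 34, 55, 68
n = 68; position = n/4 = 17.
This falls in the class 16 to under 24: L = 16, F = 9, f = 10, h = 8.
Lower quartile ≈ 16 + ((17 − 9) / 10) × 8 = 22.4000

22.4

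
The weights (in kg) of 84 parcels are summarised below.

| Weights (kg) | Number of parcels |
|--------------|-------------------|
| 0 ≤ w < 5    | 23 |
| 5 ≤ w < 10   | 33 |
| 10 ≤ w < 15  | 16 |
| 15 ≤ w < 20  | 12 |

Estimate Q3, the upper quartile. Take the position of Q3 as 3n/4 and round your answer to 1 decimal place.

Cumulative frequencies: 23, 56, 72, 84
n = 84; position = 3n/4 = 63.
This falls in the class 10 ≤ w < 15: L = 10, F = 56, f = 16, h = 5.
Upper quartile ≈ 10 + ((63 − 56) / 16) × 5 = 12.1875

12.2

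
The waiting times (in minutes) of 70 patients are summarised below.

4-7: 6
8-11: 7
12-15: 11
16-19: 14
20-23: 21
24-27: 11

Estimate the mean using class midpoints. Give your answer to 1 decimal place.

Midpoints: 5.5, 9.5, 13.5, 17.5, 21.5, 25.5
Σfm = 6×5.5 + 7×9.5 + 11×13.5 + 14×17.5 + 21×21.5 + 11×25.5 = 1225
n = Σf = 70
Mean = 1225 / 70 = 17.5000

17.5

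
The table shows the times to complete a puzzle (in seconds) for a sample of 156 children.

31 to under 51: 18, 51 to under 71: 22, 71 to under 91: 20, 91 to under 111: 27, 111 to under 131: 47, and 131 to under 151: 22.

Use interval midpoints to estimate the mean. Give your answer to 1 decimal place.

Midpoints: 41, 61, 81, 101, 121, 141
Σfm = 18×41 + 22×61 + 20×81 + 27×101 + 47×121 + 22×141 = 15216
n = Σf = 156
Mean = 15216 / 156 = 97.5385

97.5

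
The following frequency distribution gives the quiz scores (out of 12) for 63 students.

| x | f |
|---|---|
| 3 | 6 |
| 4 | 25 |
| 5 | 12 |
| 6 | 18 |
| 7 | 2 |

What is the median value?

5

Cumulative frequencies: 6, 31, 43, 61, 63
n = 63, so the median is the value in position (n+1)/2 = 32.
Position 32 falls at value 5.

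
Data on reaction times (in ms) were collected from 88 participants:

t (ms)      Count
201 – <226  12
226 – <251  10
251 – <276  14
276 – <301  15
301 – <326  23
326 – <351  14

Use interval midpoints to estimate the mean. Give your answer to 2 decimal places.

Midpoints: 213.5, 238.5, 263.5, 288.5, 313.5, 338.5
Σfm = 12×213.5 + 10×238.5 + 14×263.5 + 15×288.5 + 23×313.5 + 14×338.5 = 24913
n = Σf = 88
Mean = 24913 / 88 = 283.1023

283.10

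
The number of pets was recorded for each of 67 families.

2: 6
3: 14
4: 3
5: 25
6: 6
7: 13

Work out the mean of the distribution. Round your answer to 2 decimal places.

4.75

Values: 2, 3, 4, 5, 6, 7
Σfx = 6×2 + 14×3 + 3×4 + 25×5 + 6×6 + 13×7 = 318
n = Σf = 67
Mean = 318 / 67 = 4.7463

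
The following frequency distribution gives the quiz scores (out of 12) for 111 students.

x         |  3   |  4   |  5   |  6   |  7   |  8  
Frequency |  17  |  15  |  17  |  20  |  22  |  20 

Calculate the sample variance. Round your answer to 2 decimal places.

2.91

Values: 3, 4, 5, 6, 7, 8
n = 111, Σfx = 630, mean = 5.6757
Σfx² = 3896
Σf(x − x̄)² = Σfx² − (Σfx)²/n = 3896 − 630²/111 = 320.3243
Sample variance = 320.3243 / 110 = 2.9120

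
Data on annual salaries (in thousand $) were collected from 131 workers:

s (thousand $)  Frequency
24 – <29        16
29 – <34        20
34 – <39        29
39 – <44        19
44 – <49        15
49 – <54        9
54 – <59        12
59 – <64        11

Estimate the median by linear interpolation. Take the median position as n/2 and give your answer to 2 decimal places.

39.13

Cumulative frequencies: 16, 36, 65, 84, 99, 108, 120, 131
n = 131; position = n/2 = 65.5.
This falls in the class 39 – <44: L = 39, F = 65, f = 19, h = 5.
Median ≈ 39 + ((65.5 − 65) / 19) × 5 = 39.1316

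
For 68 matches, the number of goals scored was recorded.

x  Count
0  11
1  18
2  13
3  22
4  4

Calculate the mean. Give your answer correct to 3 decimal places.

1.853

Values: 0, 1, 2, 3, 4
Σfx = 11×0 + 18×1 + 13×2 + 22×3 + 4×4 = 126
n = Σf = 68
Mean = 126 / 68 = 1.8529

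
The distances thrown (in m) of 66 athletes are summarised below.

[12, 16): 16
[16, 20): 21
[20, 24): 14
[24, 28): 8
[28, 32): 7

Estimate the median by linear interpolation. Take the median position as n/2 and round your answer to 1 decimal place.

19.2

Cumulative frequencies: 16, 37, 51, 59, 66
n = 66; position = n/2 = 33.
This falls in the class [16, 20): L = 16, F = 16, f = 21, h = 4.
Median ≈ 16 + ((33 − 16) / 21) × 4 = 19.2381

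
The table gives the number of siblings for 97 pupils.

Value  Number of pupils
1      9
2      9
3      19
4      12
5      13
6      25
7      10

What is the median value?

4

Cumulative frequencies: 9, 18, 37, 49, 62, 87, 97
n = 97, so the median is the value in position (n+1)/2 = 49.
Position 49 falls at value 4.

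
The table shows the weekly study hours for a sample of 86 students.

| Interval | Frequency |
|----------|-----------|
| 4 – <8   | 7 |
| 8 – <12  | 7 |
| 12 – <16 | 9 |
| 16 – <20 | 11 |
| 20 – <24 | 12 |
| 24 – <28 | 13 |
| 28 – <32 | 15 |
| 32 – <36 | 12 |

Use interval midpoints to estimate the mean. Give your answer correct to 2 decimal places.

22.05

Midpoints: 6, 10, 14, 18, 22, 26, 30, 34
Σfm = 7×6 + 7×10 + 9×14 + 11×18 + 12×22 + 13×26 + 15×30 + 12×34 = 1896
n = Σf = 86
Mean = 1896 / 86 = 22.0465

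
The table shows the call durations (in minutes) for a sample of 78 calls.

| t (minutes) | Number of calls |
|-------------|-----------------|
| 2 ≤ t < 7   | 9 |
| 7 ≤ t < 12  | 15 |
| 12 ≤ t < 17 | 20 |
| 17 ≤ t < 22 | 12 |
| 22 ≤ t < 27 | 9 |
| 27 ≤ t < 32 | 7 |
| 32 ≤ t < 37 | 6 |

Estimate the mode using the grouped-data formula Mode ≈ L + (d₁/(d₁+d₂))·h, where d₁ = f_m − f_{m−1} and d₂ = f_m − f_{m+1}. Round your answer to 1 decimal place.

Modal class: 12 ≤ t < 17 (highest frequency 20).
d₁ = 20 − 15 = 5, d₂ = 20 − 12 = 8
Mode ≈ 12 + (5/(5+8)) × 5 = 12 + 1.9231 = 13.9231

13.9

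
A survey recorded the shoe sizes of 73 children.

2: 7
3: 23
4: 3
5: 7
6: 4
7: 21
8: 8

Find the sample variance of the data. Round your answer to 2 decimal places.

Values: 2, 3, 4, 5, 6, 7, 8
n = 73, Σfx = 365, mean = 5.0000
Σfx² = 2143
Σf(x − x̄)² = Σfx² − (Σfx)²/n = 2143 − 365²/73 = 318.0000
Sample variance = 318.0000 / 72 = 4.4167

4.42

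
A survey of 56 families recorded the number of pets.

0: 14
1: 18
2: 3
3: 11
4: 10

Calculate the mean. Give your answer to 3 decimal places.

1.732

Values: 0, 1, 2, 3, 4
Σfx = 14×0 + 18×1 + 3×2 + 11×3 + 10×4 = 97
n = Σf = 56
Mean = 97 / 56 = 1.7321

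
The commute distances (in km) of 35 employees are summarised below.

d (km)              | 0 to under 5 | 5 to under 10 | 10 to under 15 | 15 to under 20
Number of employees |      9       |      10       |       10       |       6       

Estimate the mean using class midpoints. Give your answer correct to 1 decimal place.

9.4

Midpoints: 2.5, 7.5, 12.5, 17.5
Σfm = 9×2.5 + 10×7.5 + 10×12.5 + 6×17.5 = 327.5
n = Σf = 35
Mean = 327.5 / 35 = 9.3571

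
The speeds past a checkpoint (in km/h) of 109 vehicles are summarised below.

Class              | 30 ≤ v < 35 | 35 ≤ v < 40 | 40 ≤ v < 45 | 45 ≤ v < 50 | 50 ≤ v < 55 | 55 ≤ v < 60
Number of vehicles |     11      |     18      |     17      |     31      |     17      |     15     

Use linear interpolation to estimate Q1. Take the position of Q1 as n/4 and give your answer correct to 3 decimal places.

39.514

Cumulative frequencies: 11, 29, 46, 77, 94, 109
n = 109; position = n/4 = 27.25.
This falls in the class 35 ≤ v < 40: L = 35, F = 11, f = 18, h = 5.
Lower quartile ≈ 35 + ((27.25 − 11) / 18) × 5 = 39.5139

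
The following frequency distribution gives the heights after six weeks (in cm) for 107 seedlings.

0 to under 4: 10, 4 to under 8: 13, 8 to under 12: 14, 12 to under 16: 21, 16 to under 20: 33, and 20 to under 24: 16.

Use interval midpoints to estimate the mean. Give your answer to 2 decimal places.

Midpoints: 2, 6, 10, 14, 18, 22
Σfm = 10×2 + 13×6 + 14×10 + 21×14 + 33×18 + 16×22 = 1478
n = Σf = 107
Mean = 1478 / 107 = 13.8131

13.81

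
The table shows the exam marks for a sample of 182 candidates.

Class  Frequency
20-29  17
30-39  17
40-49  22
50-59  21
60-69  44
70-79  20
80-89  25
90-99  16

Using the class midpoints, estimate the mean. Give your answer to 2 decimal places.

60.87

Midpoints: 24.5, 34.5, 44.5, 54.5, 64.5, 74.5, 84.5, 94.5
Σfm = 17×24.5 + 17×34.5 + 22×44.5 + 21×54.5 + 44×64.5 + 20×74.5 + 25×84.5 + 16×94.5 = 11079
n = Σf = 182
Mean = 11079 / 182 = 60.8736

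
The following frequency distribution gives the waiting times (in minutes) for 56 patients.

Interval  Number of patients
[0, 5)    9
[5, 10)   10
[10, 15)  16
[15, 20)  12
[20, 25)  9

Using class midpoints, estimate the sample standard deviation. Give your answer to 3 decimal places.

6.534

Midpoints: 2.5, 7.5, 12.5, 17.5, 22.5
n = 56, Σfm = 710, mean = 12.6786
Σfm² = 11350
Σf(m − x̄)² = Σfm² − (Σfm)²/n = 11350 − 710²/56 = 2348.2143
Sample variance = 2348.2143 / 55 = 42.6948
Standard deviation = √42.6948 = 6.5341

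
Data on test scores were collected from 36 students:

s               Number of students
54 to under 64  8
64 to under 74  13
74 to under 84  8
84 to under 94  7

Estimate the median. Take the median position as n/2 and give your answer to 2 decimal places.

Cumulative frequencies: 8, 21, 29, 36
n = 36; position = n/2 = 18.
This falls in the class 64 to under 74: L = 64, F = 8, f = 13, h = 10.
Median ≈ 64 + ((18 − 8) / 13) × 10 = 71.6923

71.69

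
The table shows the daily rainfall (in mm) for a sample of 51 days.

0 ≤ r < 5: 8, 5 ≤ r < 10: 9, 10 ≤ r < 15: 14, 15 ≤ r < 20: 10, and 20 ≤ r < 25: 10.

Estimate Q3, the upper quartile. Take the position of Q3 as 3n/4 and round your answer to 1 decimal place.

18.6

Cumulative frequencies: 8, 17, 31, 41, 51
n = 51; position = 3n/4 = 38.25.
This falls in the class 15 ≤ r < 20: L = 15, F = 31, f = 10, h = 5.
Upper quartile ≈ 15 + ((38.25 − 31) / 10) × 5 = 18.6250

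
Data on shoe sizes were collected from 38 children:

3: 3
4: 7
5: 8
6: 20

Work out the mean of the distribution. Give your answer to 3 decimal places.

5.184

Values: 3, 4, 5, 6
Σfx = 3×3 + 7×4 + 8×5 + 20×6 = 197
n = Σf = 38
Mean = 197 / 38 = 5.1842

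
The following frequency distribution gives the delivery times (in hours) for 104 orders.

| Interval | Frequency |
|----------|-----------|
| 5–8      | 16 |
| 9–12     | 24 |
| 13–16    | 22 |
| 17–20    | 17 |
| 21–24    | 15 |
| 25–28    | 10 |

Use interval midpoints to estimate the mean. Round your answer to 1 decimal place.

Midpoints: 6.5, 10.5, 14.5, 18.5, 22.5, 26.5
Σfm = 16×6.5 + 24×10.5 + 22×14.5 + 17×18.5 + 15×22.5 + 10×26.5 = 1592
n = Σf = 104
Mean = 1592 / 104 = 15.3077

15.3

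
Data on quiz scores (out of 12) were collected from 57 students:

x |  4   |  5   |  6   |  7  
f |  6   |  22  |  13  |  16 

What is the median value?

Cumulative frequencies: 6, 28, 41, 57
n = 57, so the median is the value in position (n+1)/2 = 29.
Position 29 falls at value 6.

6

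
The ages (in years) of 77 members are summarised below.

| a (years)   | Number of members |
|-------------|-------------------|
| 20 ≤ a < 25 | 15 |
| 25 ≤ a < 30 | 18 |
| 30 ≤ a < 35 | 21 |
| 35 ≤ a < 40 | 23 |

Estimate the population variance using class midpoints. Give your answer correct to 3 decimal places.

30.157

Midpoints: 22.5, 27.5, 32.5, 37.5
n = 77, Σfm = 2377.5, mean = 30.8766
Σfm² = 75731.25
Σf(m − x̄)² = Σfm² − (Σfm)²/n = 75731.25 − 2377.5²/77 = 2322.0779
Population variance = 2322.0779 / 77 = 30.1569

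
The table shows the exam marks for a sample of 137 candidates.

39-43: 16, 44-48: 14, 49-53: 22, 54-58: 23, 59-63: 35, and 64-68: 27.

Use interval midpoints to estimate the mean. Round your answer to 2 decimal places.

55.67

Midpoints: 41, 46, 51, 56, 61, 66
Σfm = 16×41 + 14×46 + 22×51 + 23×56 + 35×61 + 27×66 = 7627
n = Σf = 137
Mean = 7627 / 137 = 55.6715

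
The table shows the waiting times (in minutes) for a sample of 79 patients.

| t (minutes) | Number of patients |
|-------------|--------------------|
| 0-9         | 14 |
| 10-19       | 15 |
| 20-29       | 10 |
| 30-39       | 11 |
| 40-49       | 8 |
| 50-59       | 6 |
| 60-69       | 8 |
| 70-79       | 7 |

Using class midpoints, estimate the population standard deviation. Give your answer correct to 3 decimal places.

22.802

Midpoints: 4.5, 14.5, 24.5, 34.5, 44.5, 54.5, 64.5, 74.5
n = 79, Σfm = 2625.5, mean = 33.2342
Σfm² = 128329.75
Σf(m − x̄)² = Σfm² − (Σfm)²/n = 128329.75 − 2625.5²/79 = 41073.4177
Population variance = 41073.4177 / 79 = 519.9167
Standard deviation = √519.9167 = 22.8017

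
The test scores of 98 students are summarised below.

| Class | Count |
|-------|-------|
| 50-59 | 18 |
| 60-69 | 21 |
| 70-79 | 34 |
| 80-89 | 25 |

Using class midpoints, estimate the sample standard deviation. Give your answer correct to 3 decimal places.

10.530

Midpoints: 54.5, 64.5, 74.5, 84.5
n = 98, Σfm = 6981, mean = 71.2347
Σfm² = 508044.5
Σf(m − x̄)² = Σfm² − (Σfm)²/n = 508044.5 − 6981²/98 = 10755.1020
Sample variance = 10755.1020 / 97 = 110.8773
Standard deviation = √110.8773 = 10.5298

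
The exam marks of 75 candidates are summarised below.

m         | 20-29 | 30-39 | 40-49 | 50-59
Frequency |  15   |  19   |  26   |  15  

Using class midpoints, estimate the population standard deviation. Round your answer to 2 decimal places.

Midpoints: 24.5, 34.5, 44.5, 54.5
n = 75, Σfm = 2997.5, mean = 39.9667
Σfm² = 127658.75
Σf(m − x̄)² = Σfm² − (Σfm)²/n = 127658.75 − 2997.5²/75 = 7858.6667
Population variance = 7858.6667 / 75 = 104.7822
Standard deviation = √104.7822 = 10.2363

10.24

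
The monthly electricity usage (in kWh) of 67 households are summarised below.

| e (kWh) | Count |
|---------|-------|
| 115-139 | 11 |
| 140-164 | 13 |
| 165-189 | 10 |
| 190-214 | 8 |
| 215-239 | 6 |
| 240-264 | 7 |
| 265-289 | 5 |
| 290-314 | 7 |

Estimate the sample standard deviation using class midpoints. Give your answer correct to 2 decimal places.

Midpoints: 127, 152, 177, 202, 227, 252, 277, 302
n = 67, Σfm = 13384, mean = 199.7612
Σfm² = 2893268
Σf(m − x̄)² = Σfm² − (Σfm)²/n = 2893268 − 13384²/67 = 219664.1791
Sample variance = 219664.1791 / 66 = 3328.2451
Standard deviation = √3328.2451 = 57.6909

57.69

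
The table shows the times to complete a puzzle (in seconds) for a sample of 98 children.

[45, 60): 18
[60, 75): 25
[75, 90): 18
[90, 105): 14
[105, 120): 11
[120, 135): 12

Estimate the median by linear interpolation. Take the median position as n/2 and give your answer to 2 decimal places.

Cumulative frequencies: 18, 43, 61, 75, 86, 98
n = 98; position = n/2 = 49.
This falls in the class [75, 90): L = 75, F = 43, f = 18, h = 15.
Median ≈ 75 + ((49 − 43) / 18) × 15 = 80.0000

80.00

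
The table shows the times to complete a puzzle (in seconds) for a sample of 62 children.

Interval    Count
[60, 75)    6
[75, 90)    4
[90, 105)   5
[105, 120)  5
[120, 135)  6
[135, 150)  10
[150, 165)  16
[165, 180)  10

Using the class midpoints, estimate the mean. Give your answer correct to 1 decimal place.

132.6

Midpoints: 67.5, 82.5, 97.5, 112.5, 127.5, 142.5, 157.5, 172.5
Σfm = 6×67.5 + 4×82.5 + 5×97.5 + 5×112.5 + 6×127.5 + 10×142.5 + 16×157.5 + 10×172.5 = 8220
n = Σf = 62
Mean = 8220 / 62 = 132.5806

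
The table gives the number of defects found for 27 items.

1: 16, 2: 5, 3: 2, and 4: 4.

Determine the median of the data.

Cumulative frequencies: 16, 21, 23, 27
n = 27, so the median is the value in position (n+1)/2 = 14.
Position 14 falls at value 1.

1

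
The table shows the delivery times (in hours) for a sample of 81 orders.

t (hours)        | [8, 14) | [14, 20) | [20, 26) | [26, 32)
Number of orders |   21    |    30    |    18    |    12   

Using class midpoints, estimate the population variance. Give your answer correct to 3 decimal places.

36.247

Midpoints: 11, 17, 23, 29
n = 81, Σfm = 1503, mean = 18.5556
Σfm² = 30825
Σf(m − x̄)² = Σfm² − (Σfm)²/n = 30825 − 1503²/81 = 2936.0000
Population variance = 2936.0000 / 81 = 36.2469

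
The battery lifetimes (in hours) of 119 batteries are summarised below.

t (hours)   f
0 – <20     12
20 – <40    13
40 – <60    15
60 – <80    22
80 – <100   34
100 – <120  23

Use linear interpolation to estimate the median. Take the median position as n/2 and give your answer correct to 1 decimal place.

77.7

Cumulative frequencies: 12, 25, 40, 62, 96, 119
n = 119; position = n/2 = 59.5.
This falls in the class 60 – <80: L = 60, F = 40, f = 22, h = 20.
Median ≈ 60 + ((59.5 − 40) / 22) × 20 = 77.7273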